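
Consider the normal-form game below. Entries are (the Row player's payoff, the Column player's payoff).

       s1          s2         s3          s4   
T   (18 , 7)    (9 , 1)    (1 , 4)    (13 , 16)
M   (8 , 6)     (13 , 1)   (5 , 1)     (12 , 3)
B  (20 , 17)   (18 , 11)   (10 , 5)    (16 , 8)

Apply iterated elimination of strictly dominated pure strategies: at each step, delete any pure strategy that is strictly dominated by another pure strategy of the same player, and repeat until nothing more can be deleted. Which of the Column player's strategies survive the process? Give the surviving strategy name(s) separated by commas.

For the Row player, B strictly dominates T on the remaining columns (s1: 20>18, s2: 18>9, s3: 10>1, s4: 16>13); eliminate T.
Row M is eliminated: B beats it against every remaining column (s1: 20>8, s2: 18>13, s3: 10>5, s4: 16>12).
For the Column player, s1 strictly dominates s2 on the remaining rows (B: 17>11); eliminate s2.
The Column player's strategy s3 is strictly dominated by s1 (B: 17>5) and is removed.
The Column player's strategy s4 is strictly dominated by s1 (B: 17>8) and is removed.
Among the remaining strategies, none is strictly dominated by another pure strategy of the same player, so the elimination stops.
Surviving strategies — the Row player: {B}; the Column player: {s1}.

s1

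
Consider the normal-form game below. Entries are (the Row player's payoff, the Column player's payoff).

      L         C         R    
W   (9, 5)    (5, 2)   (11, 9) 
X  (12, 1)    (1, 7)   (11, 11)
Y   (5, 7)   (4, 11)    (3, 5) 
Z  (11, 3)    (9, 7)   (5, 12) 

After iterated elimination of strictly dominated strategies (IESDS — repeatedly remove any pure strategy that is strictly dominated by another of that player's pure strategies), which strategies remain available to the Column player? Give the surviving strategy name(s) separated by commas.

R

For the Row player, W strictly dominates Y on the remaining columns (L: 9>5, C: 5>4, R: 11>3); eliminate Y.
Column L is eliminated: R beats it against every remaining row (W: 9>5, X: 11>1, Z: 12>3).
The Column player's strategy C is strictly dominated by R (W: 9>2, X: 11>7, Z: 12>7) and is removed.
The Row player's strategy Z is strictly dominated by W (R: 11>5) and is removed.
Among the remaining strategies, none is strictly dominated by another pure strategy of the same player, so the elimination stops.
Surviving strategies — the Row player: {W, X}; the Column player: {R}.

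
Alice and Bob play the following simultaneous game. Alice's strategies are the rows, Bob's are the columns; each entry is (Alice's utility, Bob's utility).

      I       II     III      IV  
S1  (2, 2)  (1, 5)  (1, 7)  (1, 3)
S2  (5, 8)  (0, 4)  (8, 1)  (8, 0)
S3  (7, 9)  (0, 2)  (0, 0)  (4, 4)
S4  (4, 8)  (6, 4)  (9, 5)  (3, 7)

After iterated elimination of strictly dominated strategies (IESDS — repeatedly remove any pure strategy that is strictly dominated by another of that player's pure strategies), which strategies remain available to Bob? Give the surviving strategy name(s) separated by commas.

Alice's strategy S1 is strictly dominated by S4 (I: 4>2, II: 6>1, III: 9>1, IV: 3>1) and is removed.
Bob's strategy II is strictly dominated by I (S2: 8>4, S3: 9>2, S4: 8>4) and is removed.
For Bob, I strictly dominates III on the remaining rows (S2: 8>1, S3: 9>0, S4: 8>5); eliminate III.
For Alice, S2 strictly dominates S4 on the remaining columns (I: 5>4, IV: 8>3); eliminate S4.
For Bob, I strictly dominates IV on the remaining rows (S2: 8>0, S3: 9>4); eliminate IV.
Alice's strategy S2 is strictly dominated by S3 (I: 7>5) and is removed.
Among the remaining strategies, none is strictly dominated by another pure strategy of the same player, so the elimination stops.
Surviving strategies — Alice: {S3}; Bob: {I}.

I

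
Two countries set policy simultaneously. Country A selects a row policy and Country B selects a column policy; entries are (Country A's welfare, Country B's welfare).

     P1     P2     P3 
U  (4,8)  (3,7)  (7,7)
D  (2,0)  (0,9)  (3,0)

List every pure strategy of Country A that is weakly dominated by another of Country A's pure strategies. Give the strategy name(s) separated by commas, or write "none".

D

U: no other strategy beats it everywhere (D at P1 (4>2)).
D: dominated, since U does at least as well everywhere (P1: 4>2, P2: 3>0, P3: 7>3).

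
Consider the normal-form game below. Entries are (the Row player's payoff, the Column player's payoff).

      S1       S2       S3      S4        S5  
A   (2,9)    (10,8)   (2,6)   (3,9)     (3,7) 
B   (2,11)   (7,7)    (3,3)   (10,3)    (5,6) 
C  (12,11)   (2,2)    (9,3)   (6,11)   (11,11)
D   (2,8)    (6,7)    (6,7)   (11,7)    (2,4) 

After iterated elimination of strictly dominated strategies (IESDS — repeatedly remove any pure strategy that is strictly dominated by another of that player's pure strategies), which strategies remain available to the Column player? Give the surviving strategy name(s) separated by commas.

S1, S4, S5

Column S2 is eliminated: S1 beats it against every remaining row (A: 9>8, B: 11>7, C: 11>2, D: 8>7).
The Row player's strategy A is strictly dominated by C (S1: 12>2, S3: 9>2, S4: 6>3, S5: 11>3) and is removed.
For the Column player, S1 strictly dominates S3 on the remaining rows (B: 11>3, C: 11>3, D: 8>7); eliminate S3.
Among the remaining strategies, none is strictly dominated by another pure strategy of the same player, so the elimination stops.
Surviving strategies — the Row player: {B, C, D}; the Column player: {S1, S4, S5}.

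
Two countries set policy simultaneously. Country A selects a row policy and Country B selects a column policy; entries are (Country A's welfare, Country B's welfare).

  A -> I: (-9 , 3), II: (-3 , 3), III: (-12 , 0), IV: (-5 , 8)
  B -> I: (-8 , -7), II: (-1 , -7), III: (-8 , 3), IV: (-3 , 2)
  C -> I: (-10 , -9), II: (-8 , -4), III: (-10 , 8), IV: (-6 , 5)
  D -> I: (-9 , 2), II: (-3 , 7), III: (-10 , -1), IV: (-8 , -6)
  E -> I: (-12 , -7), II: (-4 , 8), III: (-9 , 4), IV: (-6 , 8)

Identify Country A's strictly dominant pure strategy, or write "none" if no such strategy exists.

B vs A: I: -8>-9, II: -1>-3, III: -8>-12, IV: -3>-5.
B vs C: I: -8>-10, II: -1>-8, III: -8>-10, IV: -3>-6.
B vs D: I: -8>-9, II: -1>-3, III: -8>-10, IV: -3>-8.
B vs E: I: -8>-12, II: -1>-4, III: -8>-9, IV: -3>-6.
B strictly beats every other strategy against every opponent action, so it is strictly dominant.

B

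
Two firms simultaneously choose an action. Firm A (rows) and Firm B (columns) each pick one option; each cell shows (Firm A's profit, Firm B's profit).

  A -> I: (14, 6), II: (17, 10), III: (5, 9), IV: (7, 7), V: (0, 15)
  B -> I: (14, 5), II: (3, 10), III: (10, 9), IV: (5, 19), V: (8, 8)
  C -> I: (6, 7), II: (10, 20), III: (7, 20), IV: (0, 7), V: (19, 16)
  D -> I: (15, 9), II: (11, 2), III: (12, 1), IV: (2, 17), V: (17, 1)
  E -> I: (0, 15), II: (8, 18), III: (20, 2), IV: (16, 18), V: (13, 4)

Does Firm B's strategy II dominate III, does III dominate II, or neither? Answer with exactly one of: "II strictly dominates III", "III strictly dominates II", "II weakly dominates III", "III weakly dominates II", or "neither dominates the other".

II's payoffs vs III's, by Firm A's action — A: 10>9, B: 10>9, C: 20=20, D: 2>1, E: 18>2.
II is at least as good everywhere and strictly better somewhere (tied only at C), so II weakly but not strictly dominates III.

II weakly dominates III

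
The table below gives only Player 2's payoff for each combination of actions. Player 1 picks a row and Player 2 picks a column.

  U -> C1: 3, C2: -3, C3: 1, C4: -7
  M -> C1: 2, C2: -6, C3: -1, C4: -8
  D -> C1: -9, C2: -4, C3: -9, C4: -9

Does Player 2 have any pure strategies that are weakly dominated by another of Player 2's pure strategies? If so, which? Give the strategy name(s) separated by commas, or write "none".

Nothing dominates C1: C2 at U (3>-3); C3 at U (3>1); C4 at U (3>-7).
C2: no other strategy beats it everywhere (C1 at D (-4>-9); C3 at D (-4>-9); C4 at U (-3>-7)).
C3: dominated, since C1 does at least as well everywhere (U: 3>1, M: 2>-1, D: -9=-9).
C4 is weakly dominated by C1 (U: 3>-7, M: 2>-8, D: -9=-9).

C3, C4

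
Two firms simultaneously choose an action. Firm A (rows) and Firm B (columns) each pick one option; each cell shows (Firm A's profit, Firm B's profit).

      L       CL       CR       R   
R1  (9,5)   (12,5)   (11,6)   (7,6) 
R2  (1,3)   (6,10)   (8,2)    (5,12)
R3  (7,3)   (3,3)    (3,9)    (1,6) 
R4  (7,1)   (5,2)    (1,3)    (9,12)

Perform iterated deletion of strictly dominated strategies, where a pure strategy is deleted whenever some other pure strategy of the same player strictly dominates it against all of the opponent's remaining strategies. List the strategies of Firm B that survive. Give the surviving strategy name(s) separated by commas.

CR, R

For Firm A, R1 strictly dominates R2 on the remaining columns (L: 9>1, CL: 12>6, CR: 11>8, R: 7>5); eliminate R2.
For Firm A, R1 strictly dominates R3 on the remaining columns (L: 9>7, CL: 12>3, CR: 11>3, R: 7>1); eliminate R3.
Column L is eliminated: CR beats it against every remaining row (R1: 6>5, R4: 3>1).
Firm B's strategy CL is strictly dominated by CR (R1: 6>5, R4: 3>2) and is removed.
Among the remaining strategies, none is strictly dominated by another pure strategy of the same player, so the elimination stops.
Surviving strategies — Firm A: {R1, R4}; Firm B: {CR, R}.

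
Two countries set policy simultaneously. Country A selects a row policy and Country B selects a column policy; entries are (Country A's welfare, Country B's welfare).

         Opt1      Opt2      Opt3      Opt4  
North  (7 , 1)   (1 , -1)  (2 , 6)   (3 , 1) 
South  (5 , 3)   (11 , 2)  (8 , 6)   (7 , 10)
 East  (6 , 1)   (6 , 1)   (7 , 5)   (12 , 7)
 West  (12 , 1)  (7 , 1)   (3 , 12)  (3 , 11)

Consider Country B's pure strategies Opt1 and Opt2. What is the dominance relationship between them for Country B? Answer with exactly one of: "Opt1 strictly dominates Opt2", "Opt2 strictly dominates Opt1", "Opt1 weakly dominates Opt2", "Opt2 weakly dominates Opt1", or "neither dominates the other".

Opt1 weakly dominates Opt2

Compare Opt1 to Opt2 across each opponent action: North: 1>-1, South: 3>2, East: 1=1, West: 1=1.
Opt1 is at least as good everywhere and strictly better somewhere (tied only at East, West), so Opt1 weakly but not strictly dominates Opt2.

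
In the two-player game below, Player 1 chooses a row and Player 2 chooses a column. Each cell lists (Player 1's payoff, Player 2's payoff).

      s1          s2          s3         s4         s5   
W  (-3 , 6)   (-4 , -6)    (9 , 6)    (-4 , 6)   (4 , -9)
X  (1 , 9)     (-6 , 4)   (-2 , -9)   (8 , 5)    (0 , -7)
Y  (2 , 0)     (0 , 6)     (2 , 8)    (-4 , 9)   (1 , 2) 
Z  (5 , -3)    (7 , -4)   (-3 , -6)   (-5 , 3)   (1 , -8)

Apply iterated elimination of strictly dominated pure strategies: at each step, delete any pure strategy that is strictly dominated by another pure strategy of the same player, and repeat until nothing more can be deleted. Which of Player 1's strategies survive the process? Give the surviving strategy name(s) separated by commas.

For Player 2, s4 strictly dominates s2 on the remaining rows (W: 6>-6, X: 5>4, Y: 9>6, Z: 3>-4); eliminate s2.
Player 2's strategy s5 is strictly dominated by s4 (W: 6>-9, X: 5>-7, Y: 9>2, Z: 3>-8) and is removed.
Among the remaining strategies, none is strictly dominated by another pure strategy of the same player, so the elimination stops.
Surviving strategies — Player 1: {W, X, Y, Z}; Player 2: {s1, s3, s4}.

W, X, Y, Z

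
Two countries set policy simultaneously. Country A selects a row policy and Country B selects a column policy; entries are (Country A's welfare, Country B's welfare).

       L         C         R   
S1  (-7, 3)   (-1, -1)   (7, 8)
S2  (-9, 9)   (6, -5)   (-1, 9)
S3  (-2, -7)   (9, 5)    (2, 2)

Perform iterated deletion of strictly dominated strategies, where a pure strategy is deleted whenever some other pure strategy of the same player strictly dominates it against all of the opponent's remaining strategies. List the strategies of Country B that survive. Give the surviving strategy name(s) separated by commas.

C, R

Country A's strategy S2 is strictly dominated by S3 (L: -2>-9, C: 9>6, R: 2>-1) and is removed.
Country B's strategy L is strictly dominated by R (S1: 8>3, S3: 2>-7) and is removed.
Among the remaining strategies, none is strictly dominated by another pure strategy of the same player, so the elimination stops.
Surviving strategies — Country A: {S1, S3}; Country B: {C, R}.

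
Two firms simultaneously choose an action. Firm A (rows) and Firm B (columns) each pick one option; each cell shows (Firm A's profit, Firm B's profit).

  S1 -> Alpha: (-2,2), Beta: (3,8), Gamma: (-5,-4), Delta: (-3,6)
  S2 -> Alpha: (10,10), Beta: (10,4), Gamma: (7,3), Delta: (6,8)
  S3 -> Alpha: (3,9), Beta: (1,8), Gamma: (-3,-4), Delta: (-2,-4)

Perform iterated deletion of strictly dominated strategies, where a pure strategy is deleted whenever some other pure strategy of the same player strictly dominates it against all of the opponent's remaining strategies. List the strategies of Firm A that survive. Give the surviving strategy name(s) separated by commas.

Firm A's strategy S1 is strictly dominated by S2 (Alpha: 10>-2, Beta: 10>3, Gamma: 7>-5, Delta: 6>-3) and is removed.
Row S3 is eliminated: S2 beats it against every remaining column (Alpha: 10>3, Beta: 10>1, Gamma: 7>-3, Delta: 6>-2).
For Firm B, Alpha strictly dominates Beta on the remaining rows (S2: 10>4); eliminate Beta.
Column Gamma is eliminated: Alpha beats it against every remaining row (S2: 10>3).
Column Delta is eliminated: Alpha beats it against every remaining row (S2: 10>8).
Among the remaining strategies, none is strictly dominated by another pure strategy of the same player, so the elimination stops.
Surviving strategies — Firm A: {S2}; Firm B: {Alpha}.

S2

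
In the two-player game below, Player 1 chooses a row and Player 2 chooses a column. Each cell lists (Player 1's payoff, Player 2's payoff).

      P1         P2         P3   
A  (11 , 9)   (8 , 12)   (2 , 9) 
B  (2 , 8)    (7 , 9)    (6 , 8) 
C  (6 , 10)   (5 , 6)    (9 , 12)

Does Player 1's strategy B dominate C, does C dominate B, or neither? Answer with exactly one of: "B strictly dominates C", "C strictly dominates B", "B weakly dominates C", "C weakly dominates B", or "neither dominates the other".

neither dominates the other

B's payoffs vs C's, by Player 2's action — P1: 2<6, P2: 7>5, P3: 6<9.
B does better at P2 but worse at P1, P3; neither strategy dominates the other.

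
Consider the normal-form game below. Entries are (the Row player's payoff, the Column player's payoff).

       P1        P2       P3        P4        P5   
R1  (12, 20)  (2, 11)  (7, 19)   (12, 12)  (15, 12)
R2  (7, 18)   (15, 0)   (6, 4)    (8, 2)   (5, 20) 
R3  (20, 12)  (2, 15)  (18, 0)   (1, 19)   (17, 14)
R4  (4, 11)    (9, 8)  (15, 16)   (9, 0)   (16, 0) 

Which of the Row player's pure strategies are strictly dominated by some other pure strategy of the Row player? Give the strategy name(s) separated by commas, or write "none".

Nothing dominates R1: R2 at P1 (12>7); R3 at P2 (2=2); R4 at P1 (12>4).
R2 is not dominated — it holds its own against R1 at P2 (15>2); R3 at P2 (15>2); R4 at P1 (7>4).
Nothing dominates R3: R1 at P1 (20>12); R2 at P1 (20>7); R4 at P1 (20>4).
R4 is not dominated — it holds its own against R1 at P2 (9>2); R2 at P3 (15>6); R3 at P2 (9>2).

none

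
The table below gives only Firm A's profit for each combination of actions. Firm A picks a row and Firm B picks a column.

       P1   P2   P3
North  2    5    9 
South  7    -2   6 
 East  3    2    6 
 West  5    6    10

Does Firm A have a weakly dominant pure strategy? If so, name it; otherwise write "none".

North fails to dominate South at P1 (2<7).
South fails to dominate North at P2 (-2<5).
East fails to dominate North at P2 (2<5).
West fails to dominate South at P1 (5<7).
No single strategy dominates all the others.

none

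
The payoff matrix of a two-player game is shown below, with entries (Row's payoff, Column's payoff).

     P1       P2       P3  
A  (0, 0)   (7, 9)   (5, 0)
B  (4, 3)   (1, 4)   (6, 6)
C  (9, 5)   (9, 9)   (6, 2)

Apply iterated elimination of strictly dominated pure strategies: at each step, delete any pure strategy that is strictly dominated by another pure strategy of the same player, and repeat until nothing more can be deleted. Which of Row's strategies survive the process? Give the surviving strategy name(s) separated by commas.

B, C

Row A is eliminated: C beats it against every remaining column (P1: 9>0, P2: 9>7, P3: 6>5).
Column's strategy P1 is strictly dominated by P2 (B: 4>3, C: 9>5) and is removed.
Among the remaining strategies, none is strictly dominated by another pure strategy of the same player, so the elimination stops.
Surviving strategies — Row: {B, C}; Column: {P2, P3}.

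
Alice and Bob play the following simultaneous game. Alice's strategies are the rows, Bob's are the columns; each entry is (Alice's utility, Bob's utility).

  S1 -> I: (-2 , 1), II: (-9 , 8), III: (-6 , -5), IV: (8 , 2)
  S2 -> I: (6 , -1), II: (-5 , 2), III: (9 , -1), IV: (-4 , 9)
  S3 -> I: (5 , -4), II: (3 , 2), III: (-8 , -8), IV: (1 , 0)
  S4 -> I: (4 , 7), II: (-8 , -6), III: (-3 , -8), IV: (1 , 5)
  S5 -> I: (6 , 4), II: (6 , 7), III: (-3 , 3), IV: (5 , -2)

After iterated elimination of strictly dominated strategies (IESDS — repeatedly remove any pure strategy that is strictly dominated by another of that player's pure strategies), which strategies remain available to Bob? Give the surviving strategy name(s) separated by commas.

Row S3 is eliminated: S5 beats it against every remaining column (I: 6>5, II: 6>3, III: -3>-8, IV: 5>1).
Column III is eliminated: II beats it against every remaining row (S1: 8>-5, S2: 2>-1, S4: -6>-8, S5: 7>3).
Alice's strategy S4 is strictly dominated by S5 (I: 6>4, II: 6>-8, IV: 5>1) and is removed.
For Bob, II strictly dominates I on the remaining rows (S1: 8>1, S2: 2>-1, S5: 7>4); eliminate I.
Row S2 is eliminated: S5 beats it against every remaining column (II: 6>-5, IV: 5>-4).
Bob's strategy IV is strictly dominated by II (S1: 8>2, S5: 7>-2) and is removed.
Alice's strategy S1 is strictly dominated by S5 (II: 6>-9) and is removed.
Among the remaining strategies, none is strictly dominated by another pure strategy of the same player, so the elimination stops.
Surviving strategies — Alice: {S5}; Bob: {II}.

II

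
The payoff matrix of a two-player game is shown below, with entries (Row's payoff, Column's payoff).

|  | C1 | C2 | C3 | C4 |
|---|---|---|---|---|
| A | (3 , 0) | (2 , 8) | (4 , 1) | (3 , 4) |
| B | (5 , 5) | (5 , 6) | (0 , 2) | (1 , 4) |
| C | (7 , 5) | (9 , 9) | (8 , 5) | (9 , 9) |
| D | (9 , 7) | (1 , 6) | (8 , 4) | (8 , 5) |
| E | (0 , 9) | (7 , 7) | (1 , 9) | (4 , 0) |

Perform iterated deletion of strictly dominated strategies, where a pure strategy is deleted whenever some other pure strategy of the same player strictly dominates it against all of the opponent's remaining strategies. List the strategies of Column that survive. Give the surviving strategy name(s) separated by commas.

For Row, C strictly dominates A on the remaining columns (C1: 7>3, C2: 9>2, C3: 8>4, C4: 9>3); eliminate A.
Row's strategy B is strictly dominated by C (C1: 7>5, C2: 9>5, C3: 8>0, C4: 9>1) and is removed.
Row E is eliminated: C beats it against every remaining column (C1: 7>0, C2: 9>7, C3: 8>1, C4: 9>4).
For Column, C2 strictly dominates C3 on the remaining rows (C: 9>5, D: 6>4); eliminate C3.
Among the remaining strategies, none is strictly dominated by another pure strategy of the same player, so the elimination stops.
Surviving strategies — Row: {C, D}; Column: {C1, C2, C4}.

C1, C2, C4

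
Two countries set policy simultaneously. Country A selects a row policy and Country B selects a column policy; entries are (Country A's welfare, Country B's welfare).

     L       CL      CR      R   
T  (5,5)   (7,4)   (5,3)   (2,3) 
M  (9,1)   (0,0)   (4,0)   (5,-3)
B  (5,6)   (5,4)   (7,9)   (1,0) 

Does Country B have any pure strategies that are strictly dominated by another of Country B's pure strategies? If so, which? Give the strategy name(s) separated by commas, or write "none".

L: no other strategy beats it everywhere (CL at T (5>4); CR at T (5>3); R at T (5>3)).
L strictly dominates CL — T: 5>4, M: 1>0, B: 6>4.
CR is not dominated — it holds its own against L at B (9>6); CL at M (0=0); R at T (3=3).
R is strictly dominated by L (T: 5>3, M: 1>-3, B: 6>0).

CL, R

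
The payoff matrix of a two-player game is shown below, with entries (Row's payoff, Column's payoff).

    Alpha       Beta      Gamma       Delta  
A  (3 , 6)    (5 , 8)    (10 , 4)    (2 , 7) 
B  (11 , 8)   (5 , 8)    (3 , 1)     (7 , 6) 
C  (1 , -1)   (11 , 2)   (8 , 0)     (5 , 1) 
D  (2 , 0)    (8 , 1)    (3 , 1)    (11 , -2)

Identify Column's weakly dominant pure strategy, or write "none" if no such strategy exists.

Beta vs Alpha: A: 8>6, B: 8=8, C: 2>-1, D: 1>0.
Beta vs Gamma: A: 8>4, B: 8>1, C: 2>0, D: 1=1.
Beta vs Delta: A: 8>7, B: 8>6, C: 2>1, D: 1>-2.
Beta is at least as good as every other strategy against every opponent action, so it is weakly dominant.

Beta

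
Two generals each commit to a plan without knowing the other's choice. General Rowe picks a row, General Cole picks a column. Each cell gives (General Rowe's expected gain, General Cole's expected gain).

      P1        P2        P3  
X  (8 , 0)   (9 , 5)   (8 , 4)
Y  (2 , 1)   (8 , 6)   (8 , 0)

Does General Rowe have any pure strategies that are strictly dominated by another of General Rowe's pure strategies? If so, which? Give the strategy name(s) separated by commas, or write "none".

none

X: no other strategy beats it everywhere (Y at P1 (8>2)).
Nothing dominates Y: X at P3 (8=8).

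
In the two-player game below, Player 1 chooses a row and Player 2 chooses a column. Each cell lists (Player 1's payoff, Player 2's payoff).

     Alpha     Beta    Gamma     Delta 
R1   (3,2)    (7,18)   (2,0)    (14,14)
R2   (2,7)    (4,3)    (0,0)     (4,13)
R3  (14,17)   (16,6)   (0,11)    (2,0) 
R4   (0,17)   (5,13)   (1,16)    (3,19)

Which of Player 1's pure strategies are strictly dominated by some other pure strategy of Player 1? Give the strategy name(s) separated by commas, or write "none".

R2, R4

Nothing dominates R1: R2 at Alpha (3>2); R3 at Gamma (2>0); R4 at Alpha (3>0).
R1 strictly dominates R2 — Alpha: 3>2, Beta: 7>4, Gamma: 2>0, Delta: 14>4.
Nothing dominates R3: R1 at Alpha (14>3); R2 at Alpha (14>2); R4 at Alpha (14>0).
R1 strictly dominates R4 — Alpha: 3>0, Beta: 7>5, Gamma: 2>1, Delta: 14>3.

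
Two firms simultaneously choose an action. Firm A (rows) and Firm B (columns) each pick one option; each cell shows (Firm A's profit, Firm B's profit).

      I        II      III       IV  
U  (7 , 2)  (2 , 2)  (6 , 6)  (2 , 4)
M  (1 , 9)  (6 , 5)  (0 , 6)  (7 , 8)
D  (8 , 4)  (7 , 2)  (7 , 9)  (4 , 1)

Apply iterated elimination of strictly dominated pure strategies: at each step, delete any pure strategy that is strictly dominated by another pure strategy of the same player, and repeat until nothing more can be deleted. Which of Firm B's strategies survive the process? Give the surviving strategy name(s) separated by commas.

Row U is eliminated: D beats it against every remaining column (I: 8>7, II: 7>2, III: 7>6, IV: 4>2).
Firm B's strategy II is strictly dominated by I (M: 9>5, D: 4>2) and is removed.
Firm B's strategy IV is strictly dominated by I (M: 9>8, D: 4>1) and is removed.
For Firm A, D strictly dominates M on the remaining columns (I: 8>1, III: 7>0); eliminate M.
For Firm B, III strictly dominates I on the remaining rows (D: 9>4); eliminate I.
Among the remaining strategies, none is strictly dominated by another pure strategy of the same player, so the elimination stops.
Surviving strategies — Firm A: {D}; Firm B: {III}.

III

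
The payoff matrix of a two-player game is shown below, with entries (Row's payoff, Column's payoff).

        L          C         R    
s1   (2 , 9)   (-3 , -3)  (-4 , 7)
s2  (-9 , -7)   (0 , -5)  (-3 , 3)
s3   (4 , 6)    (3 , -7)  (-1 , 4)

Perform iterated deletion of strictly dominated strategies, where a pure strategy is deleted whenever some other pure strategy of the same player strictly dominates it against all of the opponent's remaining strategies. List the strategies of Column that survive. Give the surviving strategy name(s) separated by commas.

L

Row's strategy s1 is strictly dominated by s3 (L: 4>2, C: 3>-3, R: -1>-4) and is removed.
For Row, s3 strictly dominates s2 on the remaining columns (L: 4>-9, C: 3>0, R: -1>-3); eliminate s2.
Column C is eliminated: L beats it against every remaining row (s3: 6>-7).
Column R is eliminated: L beats it against every remaining row (s3: 6>4).
Among the remaining strategies, none is strictly dominated by another pure strategy of the same player, so the elimination stops.
Surviving strategies — Row: {s3}; Column: {L}.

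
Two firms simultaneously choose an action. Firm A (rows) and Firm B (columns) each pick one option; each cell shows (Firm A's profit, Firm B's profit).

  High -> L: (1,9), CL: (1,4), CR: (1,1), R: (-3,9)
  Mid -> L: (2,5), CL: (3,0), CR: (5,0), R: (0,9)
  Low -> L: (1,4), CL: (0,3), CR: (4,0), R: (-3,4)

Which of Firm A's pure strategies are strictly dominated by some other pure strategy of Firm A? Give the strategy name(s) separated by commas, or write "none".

High, Low

Mid strictly dominates High — L: 2>1, CL: 3>1, CR: 5>1, R: 0>-3.
Mid is not dominated — it holds its own against High at L (2>1); Low at L (2>1).
Low: dominated, since Mid does at least as well everywhere (L: 2>1, CL: 3>0, CR: 5>4, R: 0>-3).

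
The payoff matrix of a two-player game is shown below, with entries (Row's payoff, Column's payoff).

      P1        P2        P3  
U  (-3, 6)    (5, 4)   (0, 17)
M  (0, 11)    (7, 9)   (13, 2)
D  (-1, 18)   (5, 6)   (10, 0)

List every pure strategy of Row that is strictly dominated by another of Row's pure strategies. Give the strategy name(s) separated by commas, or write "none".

U is strictly dominated by M (P1: 0>-3, P2: 7>5, P3: 13>0).
M: no other strategy beats it everywhere (U at P1 (0>-3); D at P1 (0>-1)).
M strictly dominates D — P1: 0>-1, P2: 7>5, P3: 13>10.

U, D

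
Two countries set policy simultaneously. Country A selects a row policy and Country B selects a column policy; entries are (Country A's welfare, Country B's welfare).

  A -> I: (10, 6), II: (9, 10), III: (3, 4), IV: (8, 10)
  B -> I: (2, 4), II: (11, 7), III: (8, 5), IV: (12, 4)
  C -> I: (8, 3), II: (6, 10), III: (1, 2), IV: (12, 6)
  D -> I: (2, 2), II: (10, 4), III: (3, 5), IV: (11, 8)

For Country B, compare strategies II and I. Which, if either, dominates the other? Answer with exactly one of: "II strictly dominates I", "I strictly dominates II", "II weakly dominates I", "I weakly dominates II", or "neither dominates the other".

II strictly dominates I

Compare II to I across every action of Country A: A: 10>6, B: 7>4, C: 10>3, D: 4>2.
Every comparison favours II, so II strictly dominates I.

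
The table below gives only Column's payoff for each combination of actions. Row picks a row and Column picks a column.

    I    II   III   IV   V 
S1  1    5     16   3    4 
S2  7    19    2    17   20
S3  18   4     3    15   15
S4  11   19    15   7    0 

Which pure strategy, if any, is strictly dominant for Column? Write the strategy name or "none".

I fails to dominate II at S1 (1<5).
II fails to dominate I at S3 (4<18).
III fails to dominate I at S2 (2<7).
IV fails to dominate I at S3 (15<18).
V fails to dominate I at S3 (15<18).
No single strategy dominates all the others.

none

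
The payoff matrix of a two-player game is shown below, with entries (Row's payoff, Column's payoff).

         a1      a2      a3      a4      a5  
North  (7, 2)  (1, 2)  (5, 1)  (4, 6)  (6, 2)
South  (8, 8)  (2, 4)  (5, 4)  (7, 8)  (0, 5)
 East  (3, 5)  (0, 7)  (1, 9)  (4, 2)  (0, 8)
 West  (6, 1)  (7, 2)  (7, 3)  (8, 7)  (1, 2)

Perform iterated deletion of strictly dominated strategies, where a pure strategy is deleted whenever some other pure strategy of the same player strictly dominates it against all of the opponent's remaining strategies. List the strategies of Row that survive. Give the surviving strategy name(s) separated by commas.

For Row, West strictly dominates East on the remaining columns (a1: 6>3, a2: 7>0, a3: 7>1, a4: 8>4, a5: 1>0); eliminate East.
Column a2 is eliminated: a4 beats it against every remaining row (North: 6>2, South: 8>4, West: 7>2).
Column's strategy a3 is strictly dominated by a4 (North: 6>1, South: 8>4, West: 7>3) and is removed.
Column's strategy a5 is strictly dominated by a4 (North: 6>2, South: 8>5, West: 7>2) and is removed.
For Row, South strictly dominates North on the remaining columns (a1: 8>7, a4: 7>4); eliminate North.
Among the remaining strategies, none is strictly dominated by another pure strategy of the same player, so the elimination stops.
Surviving strategies — Row: {South, West}; Column: {a1, a4}.

South, West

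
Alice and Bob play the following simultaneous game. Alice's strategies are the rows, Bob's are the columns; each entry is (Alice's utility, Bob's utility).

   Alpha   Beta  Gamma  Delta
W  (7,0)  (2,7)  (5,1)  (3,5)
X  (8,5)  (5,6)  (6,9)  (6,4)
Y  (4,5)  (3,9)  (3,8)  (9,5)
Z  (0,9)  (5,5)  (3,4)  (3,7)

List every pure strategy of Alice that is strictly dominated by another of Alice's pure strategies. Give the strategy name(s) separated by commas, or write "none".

W is strictly dominated by X (Alpha: 8>7, Beta: 5>2, Gamma: 6>5, Delta: 6>3).
X: no other strategy beats it everywhere (W at Alpha (8>7); Y at Alpha (8>4); Z at Alpha (8>0)).
Nothing dominates Y: W at Beta (3>2); X at Delta (9>6); Z at Alpha (4>0).
Z: no other strategy beats it everywhere (W at Beta (5>2); X at Beta (5=5); Y at Beta (5>3)).

W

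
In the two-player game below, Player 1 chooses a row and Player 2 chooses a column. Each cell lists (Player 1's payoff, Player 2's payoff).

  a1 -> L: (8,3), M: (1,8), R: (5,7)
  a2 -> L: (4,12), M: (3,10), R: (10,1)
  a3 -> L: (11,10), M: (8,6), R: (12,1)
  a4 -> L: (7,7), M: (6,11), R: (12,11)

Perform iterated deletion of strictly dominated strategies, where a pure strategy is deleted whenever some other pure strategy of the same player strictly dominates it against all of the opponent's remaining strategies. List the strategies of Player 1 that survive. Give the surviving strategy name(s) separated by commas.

For Player 1, a3 strictly dominates a1 on the remaining columns (L: 11>8, M: 8>1, R: 12>5); eliminate a1.
For Player 1, a3 strictly dominates a2 on the remaining columns (L: 11>4, M: 8>3, R: 12>10); eliminate a2.
Among the remaining strategies, none is strictly dominated by another pure strategy of the same player, so the elimination stops.
Surviving strategies — Player 1: {a3, a4}; Player 2: {L, M, R}.

a3, a4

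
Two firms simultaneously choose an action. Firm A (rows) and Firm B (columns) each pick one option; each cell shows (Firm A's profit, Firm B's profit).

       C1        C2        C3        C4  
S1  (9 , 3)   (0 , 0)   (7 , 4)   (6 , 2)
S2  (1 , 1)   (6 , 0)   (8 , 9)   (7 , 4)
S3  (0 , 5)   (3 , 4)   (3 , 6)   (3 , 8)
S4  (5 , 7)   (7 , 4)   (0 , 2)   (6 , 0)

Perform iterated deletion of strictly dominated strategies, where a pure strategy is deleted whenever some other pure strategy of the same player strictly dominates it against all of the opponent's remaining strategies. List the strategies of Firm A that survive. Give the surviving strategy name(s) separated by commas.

S2

Row S3 is eliminated: S2 beats it against every remaining column (C1: 1>0, C2: 6>3, C3: 8>3, C4: 7>3).
Firm B's strategy C2 is strictly dominated by C1 (S1: 3>0, S2: 1>0, S4: 7>4) and is removed.
Firm B's strategy C4 is strictly dominated by C3 (S1: 4>2, S2: 9>4, S4: 2>0) and is removed.
Row S4 is eliminated: S1 beats it against every remaining column (C1: 9>5, C3: 7>0).
Column C1 is eliminated: C3 beats it against every remaining row (S1: 4>3, S2: 9>1).
Firm A's strategy S1 is strictly dominated by S2 (C3: 8>7) and is removed.
Among the remaining strategies, none is strictly dominated by another pure strategy of the same player, so the elimination stops.
Surviving strategies — Firm A: {S2}; Firm B: {C3}.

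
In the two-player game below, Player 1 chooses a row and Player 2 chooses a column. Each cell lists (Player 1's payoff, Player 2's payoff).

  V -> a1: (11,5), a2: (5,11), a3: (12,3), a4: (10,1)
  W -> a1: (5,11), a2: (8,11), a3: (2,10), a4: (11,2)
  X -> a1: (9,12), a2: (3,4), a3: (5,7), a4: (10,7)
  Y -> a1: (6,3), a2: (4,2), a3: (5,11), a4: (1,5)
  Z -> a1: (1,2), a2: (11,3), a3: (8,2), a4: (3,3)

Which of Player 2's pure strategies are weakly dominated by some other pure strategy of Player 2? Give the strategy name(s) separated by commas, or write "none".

a1 is not dominated — it holds its own against a2 at X (12>4); a3 at V (5>3); a4 at V (5>1).
a2 is not dominated — it holds its own against a1 at V (11>5); a3 at V (11>3); a4 at V (11>1).
a3 is not dominated — it holds its own against a1 at Y (11>3); a2 at X (7>4); a4 at V (3>1).
Nothing dominates a4: a1 at Y (5>3); a2 at X (7>4); a3 at Z (3>2).

none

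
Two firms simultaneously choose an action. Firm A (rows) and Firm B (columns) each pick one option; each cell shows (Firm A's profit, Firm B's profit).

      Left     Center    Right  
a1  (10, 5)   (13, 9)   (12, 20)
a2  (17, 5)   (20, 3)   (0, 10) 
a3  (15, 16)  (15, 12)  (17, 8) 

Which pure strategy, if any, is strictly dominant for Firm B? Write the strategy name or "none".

Left fails to dominate Center at a1 (5<9).
Center fails to dominate Left at a2 (3<5).
Right fails to dominate Left at a3 (8<16).
No single strategy dominates all the others.

none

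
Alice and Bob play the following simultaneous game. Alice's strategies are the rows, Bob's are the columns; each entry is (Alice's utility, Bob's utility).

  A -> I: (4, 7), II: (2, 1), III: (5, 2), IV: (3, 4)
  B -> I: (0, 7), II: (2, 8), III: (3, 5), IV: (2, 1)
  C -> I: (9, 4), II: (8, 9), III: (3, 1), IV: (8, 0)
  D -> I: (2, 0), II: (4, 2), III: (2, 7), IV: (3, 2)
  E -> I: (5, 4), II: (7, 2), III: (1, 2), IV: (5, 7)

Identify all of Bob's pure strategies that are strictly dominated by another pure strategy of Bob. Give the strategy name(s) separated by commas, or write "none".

I: no other strategy beats it everywhere (II at A (7>1); III at A (7>2); IV at A (7>4)).
II is not dominated — it holds its own against I at B (8>7); III at B (8>5); IV at B (8>1).
Nothing dominates III: I at D (7>0); II at A (2>1); IV at B (5>1).
IV is not dominated — it holds its own against I at D (2>0); II at A (4>1); III at A (4>2).

none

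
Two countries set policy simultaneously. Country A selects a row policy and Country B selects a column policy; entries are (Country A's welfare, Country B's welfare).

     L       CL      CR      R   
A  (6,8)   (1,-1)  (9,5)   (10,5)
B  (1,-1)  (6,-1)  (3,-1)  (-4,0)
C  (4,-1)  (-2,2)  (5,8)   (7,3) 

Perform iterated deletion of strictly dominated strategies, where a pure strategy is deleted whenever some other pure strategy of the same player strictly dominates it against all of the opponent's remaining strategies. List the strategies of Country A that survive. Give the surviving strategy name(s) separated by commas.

For Country A, A strictly dominates C on the remaining columns (L: 6>4, CL: 1>-2, CR: 9>5, R: 10>7); eliminate C.
Column CL is eliminated: R beats it against every remaining row (A: 5>-1, B: 0>-1).
For Country A, A strictly dominates B on the remaining columns (L: 6>1, CR: 9>3, R: 10>-4); eliminate B.
For Country B, L strictly dominates CR on the remaining rows (A: 8>5); eliminate CR.
For Country B, L strictly dominates R on the remaining rows (A: 8>5); eliminate R.
Among the remaining strategies, none is strictly dominated by another pure strategy of the same player, so the elimination stops.
Surviving strategies — Country A: {A}; Country B: {L}.

A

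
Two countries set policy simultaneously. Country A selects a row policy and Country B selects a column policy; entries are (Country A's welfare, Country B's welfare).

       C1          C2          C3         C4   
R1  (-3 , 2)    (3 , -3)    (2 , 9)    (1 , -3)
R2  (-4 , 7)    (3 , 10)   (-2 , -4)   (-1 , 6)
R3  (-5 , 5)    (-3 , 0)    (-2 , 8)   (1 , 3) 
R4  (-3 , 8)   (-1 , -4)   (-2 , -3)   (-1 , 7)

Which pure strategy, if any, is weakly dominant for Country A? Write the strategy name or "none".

R1

R1 vs R2: C1: -3>-4, C2: 3=3, C3: 2>-2, C4: 1>-1.
R1 vs R3: C1: -3>-5, C2: 3>-3, C3: 2>-2, C4: 1=1.
R1 vs R4: C1: -3=-3, C2: 3>-1, C3: 2>-2, C4: 1>-1.
R1 is at least as good as every other strategy against every opponent action, so it is weakly dominant.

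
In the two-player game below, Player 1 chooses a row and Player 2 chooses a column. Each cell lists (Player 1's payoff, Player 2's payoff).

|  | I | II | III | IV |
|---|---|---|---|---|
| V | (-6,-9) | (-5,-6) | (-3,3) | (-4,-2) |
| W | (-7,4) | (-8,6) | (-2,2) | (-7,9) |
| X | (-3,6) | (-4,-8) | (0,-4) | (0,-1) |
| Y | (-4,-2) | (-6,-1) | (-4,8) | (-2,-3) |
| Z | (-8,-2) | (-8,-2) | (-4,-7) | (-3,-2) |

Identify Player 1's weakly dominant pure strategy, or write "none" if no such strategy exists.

X

X vs V: I: -3>-6, II: -4>-5, III: 0>-3, IV: 0>-4.
X vs W: I: -3>-7, II: -4>-8, III: 0>-2, IV: 0>-7.
X vs Y: I: -3>-4, II: -4>-6, III: 0>-4, IV: 0>-2.
X vs Z: I: -3>-8, II: -4>-8, III: 0>-4, IV: 0>-3.
X is at least as good as every other strategy against every opponent action, so it is weakly dominant.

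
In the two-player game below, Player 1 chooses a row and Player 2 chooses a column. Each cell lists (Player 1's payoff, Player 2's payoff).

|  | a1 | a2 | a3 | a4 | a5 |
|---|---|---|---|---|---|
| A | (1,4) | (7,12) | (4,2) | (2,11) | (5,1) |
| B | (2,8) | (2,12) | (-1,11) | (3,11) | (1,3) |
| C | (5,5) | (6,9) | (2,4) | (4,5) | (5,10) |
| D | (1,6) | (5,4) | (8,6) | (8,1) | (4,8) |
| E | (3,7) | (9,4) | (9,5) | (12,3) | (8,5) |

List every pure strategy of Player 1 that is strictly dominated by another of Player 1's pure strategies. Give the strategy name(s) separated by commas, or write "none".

A, B, D

A: dominated, since E does at least as well everywhere (a1: 3>1, a2: 9>7, a3: 9>4, a4: 12>2, a5: 8>5).
B is strictly dominated by C (a1: 5>2, a2: 6>2, a3: 2>-1, a4: 4>3, a5: 5>1).
C: no other strategy beats it everywhere (A at a1 (5>1); B at a1 (5>2); D at a1 (5>1); E at a1 (5>3)).
E strictly dominates D — a1: 3>1, a2: 9>5, a3: 9>8, a4: 12>8, a5: 8>4.
E: no other strategy beats it everywhere (A at a1 (3>1); B at a1 (3>2); C at a2 (9>6); D at a1 (3>1)).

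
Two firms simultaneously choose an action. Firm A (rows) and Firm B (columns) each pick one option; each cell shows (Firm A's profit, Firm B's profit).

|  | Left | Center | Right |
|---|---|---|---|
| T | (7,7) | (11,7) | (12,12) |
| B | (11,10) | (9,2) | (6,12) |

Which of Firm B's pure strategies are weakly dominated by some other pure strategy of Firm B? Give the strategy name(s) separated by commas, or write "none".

Left: dominated, since Right does at least as well everywhere (T: 12>7, B: 12>10).
Center: dominated, since Left does at least as well everywhere (T: 7=7, B: 10>2).
Right: no other strategy beats it everywhere (Left at T (12>7); Center at T (12>7)).

Left, Center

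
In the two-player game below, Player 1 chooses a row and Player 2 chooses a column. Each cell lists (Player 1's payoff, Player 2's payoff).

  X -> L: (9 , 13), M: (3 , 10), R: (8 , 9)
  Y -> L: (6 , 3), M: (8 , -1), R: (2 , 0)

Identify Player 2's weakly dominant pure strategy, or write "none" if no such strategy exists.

L

L vs M: X: 13>10, Y: 3>-1.
L vs R: X: 13>9, Y: 3>0.
L is at least as good as every other strategy against every opponent action, so it is weakly dominant.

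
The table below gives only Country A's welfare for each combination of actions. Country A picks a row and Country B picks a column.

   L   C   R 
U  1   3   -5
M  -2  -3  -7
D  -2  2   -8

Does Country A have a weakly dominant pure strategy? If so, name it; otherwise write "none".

U vs M: L: 1>-2, C: 3>-3, R: -5>-7.
U vs D: L: 1>-2, C: 3>2, R: -5>-8.
U is at least as good as every other strategy against every opponent action, so it is weakly dominant.

U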